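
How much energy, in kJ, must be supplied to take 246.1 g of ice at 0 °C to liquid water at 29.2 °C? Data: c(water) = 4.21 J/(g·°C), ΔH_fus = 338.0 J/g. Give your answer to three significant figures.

q = 113 kJ

q1 (melt at 0 °C): 246.1 × 338.0 = 83182 J
q2 (heat water 0.0→29.2 °C): 246.1 × 4.21 × 29.2 = 30254 J
Total: 83182 + 30254 = 113436 J = 113 kJ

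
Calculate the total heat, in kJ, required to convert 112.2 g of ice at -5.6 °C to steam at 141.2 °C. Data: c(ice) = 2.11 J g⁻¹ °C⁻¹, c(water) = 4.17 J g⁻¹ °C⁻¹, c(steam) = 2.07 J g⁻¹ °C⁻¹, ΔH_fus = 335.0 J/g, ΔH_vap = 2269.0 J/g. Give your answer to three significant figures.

q = 350 kJ

q1 (heat ice -5.6→0.0 °C): 112.2 × 2.11 × 5.6 = 1326 J
q2 (melt at 0 °C): 112.2 × 335.0 = 37587 J
q3 (heat water 0.0→100.0 °C): 112.2 × 4.17 × 100.0 = 46787 J
q4 (vaporize at 100 °C): 112.2 × 2269.0 = 254582 J
q5 (heat steam 100.0→141.2 °C): 112.2 × 2.07 × 41.2 = 9569 J
Total: 1326 + 37587 + 46787 + 254582 + 9569 = 349851 J = 350 kJ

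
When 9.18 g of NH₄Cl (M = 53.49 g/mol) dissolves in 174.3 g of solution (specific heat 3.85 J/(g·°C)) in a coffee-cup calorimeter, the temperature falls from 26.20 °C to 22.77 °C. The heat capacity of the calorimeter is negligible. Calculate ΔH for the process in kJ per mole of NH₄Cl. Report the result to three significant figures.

ΔH = 13.4 kJ/mol

|ΔT| = |22.77 − 26.20| = 3.43 °C
|q_surr| = (174.3 × 3.85) × 3.43 = 671.055 × 3.43 = 2302 J
n(NH₄Cl) = 9.18 / 53.49 = 0.1716 mol
Temperature fell, so q_rxn = +|q_surr| = 2.302 kJ
ΔH = q_rxn / n = 13.41 kJ/mol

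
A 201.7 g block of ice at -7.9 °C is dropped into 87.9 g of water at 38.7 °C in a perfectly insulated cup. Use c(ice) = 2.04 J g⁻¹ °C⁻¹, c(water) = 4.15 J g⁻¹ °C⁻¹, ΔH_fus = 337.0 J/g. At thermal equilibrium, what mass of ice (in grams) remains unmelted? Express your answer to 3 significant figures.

m_ice remaining = 169 g

Heat to warm all ice to 0 °C: 201.7×2.04×7.9 = 3250.6 J
Heat released by water cooling to 0 °C: 87.9×4.15×38.7 = 14117 J
14117 J < 3250.6 + 201.7×337.0 = 71223.5 J, so not all ice melts; final T = 0 °C.
Heat left for melting: 14117 − 3250.6 = 10866.4 J
Mass melted = 10866.4 / 337.0 = 32.24 g
Ice remaining = 201.7 − 32.24 = 169.46 g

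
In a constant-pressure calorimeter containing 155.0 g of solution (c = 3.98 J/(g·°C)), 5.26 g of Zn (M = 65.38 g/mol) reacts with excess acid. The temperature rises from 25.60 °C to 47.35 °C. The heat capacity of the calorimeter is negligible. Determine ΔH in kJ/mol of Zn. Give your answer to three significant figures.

|ΔT| = |47.35 − 25.60| = 21.75 °C
|q_surr| = (155.0 × 3.98) × 21.75 = 616.9 × 21.75 = 13420 J
n(Zn) = 5.26 / 65.38 = 0.08045 mol
Temperature rose, so q_rxn = −|q_surr| = -13.42 kJ
ΔH = q_rxn / n = -166.8 kJ/mol

ΔH = -167 kJ/mol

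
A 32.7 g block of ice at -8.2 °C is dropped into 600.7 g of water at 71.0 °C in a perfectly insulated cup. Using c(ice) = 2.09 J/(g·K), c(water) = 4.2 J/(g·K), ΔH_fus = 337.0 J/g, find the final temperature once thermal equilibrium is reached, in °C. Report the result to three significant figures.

T_f = 63.0 °C

Heat to bring ice to 0 °C and melt it: q₁ = 32.7×2.09×8.2 + 32.7×337.0 = 11580 J
Heat the water can supply cooling to 0 °C: 600.7×4.2×71.0 = 179129 J > q₁, so all ice melts.
Energy balance: 600.7×4.2×(71.0 − T) = 11580 + 32.7×4.2×(T − 0)
2522.94(71.0 − T) = 11580 + 137.34 T
179129 − 11580 = 2660.28 T
T = 167549 / 2660.28 = 62.98 °C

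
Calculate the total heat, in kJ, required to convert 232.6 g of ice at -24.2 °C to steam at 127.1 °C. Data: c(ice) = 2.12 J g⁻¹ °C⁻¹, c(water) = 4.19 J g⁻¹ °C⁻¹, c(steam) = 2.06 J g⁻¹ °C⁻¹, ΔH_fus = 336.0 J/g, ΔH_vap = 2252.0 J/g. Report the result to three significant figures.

q1 (heat ice -24.2→0.0 °C): 232.6 × 2.12 × 24.2 = 11933 J
q2 (melt at 0 °C): 232.6 × 336.0 = 78154 J
q3 (heat water 0.0→100.0 °C): 232.6 × 4.19 × 100.0 = 97459 J
q4 (vaporize at 100 °C): 232.6 × 2252.0 = 523815 J
q5 (heat steam 100.0→127.1 °C): 232.6 × 2.06 × 27.1 = 12985 J
Total: 11933 + 78154 + 97459 + 523815 + 12985 = 724346 J = 724 kJ

q = 724 kJ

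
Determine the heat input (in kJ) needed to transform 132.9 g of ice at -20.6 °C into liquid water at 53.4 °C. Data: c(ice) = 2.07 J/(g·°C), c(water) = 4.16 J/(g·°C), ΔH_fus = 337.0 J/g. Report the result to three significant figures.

q1 (heat ice -20.6→0.0 °C): 132.9 × 2.07 × 20.6 = 5667 J
q2 (melt at 0 °C): 132.9 × 337.0 = 44787 J
q3 (heat water 0.0→53.4 °C): 132.9 × 4.16 × 53.4 = 29523 J
Total: 5667 + 44787 + 29523 = 79977 J = 80.0 kJ

q = 80.0 kJ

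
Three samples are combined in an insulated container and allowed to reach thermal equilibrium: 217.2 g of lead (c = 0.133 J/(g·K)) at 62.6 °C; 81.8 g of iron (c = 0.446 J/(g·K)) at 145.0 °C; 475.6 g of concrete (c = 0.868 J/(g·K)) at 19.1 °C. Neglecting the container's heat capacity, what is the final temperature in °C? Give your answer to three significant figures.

Σ mᵢcᵢ(T − Tᵢ) = 0  ⇒  T = Σ mᵢcᵢTᵢ / Σ mᵢcᵢ
Σ mᵢcᵢ = 217.2×0.133 + 81.8×0.446 + 475.6×0.868 = 478.1912
Σ mᵢcᵢTᵢ = 28.8876×62.6 + 36.4828×145.0 + 412.8208×19.1 = 14983
T = 14983 / 478.1912 = 31.33 °C

T_f = 31.3 °C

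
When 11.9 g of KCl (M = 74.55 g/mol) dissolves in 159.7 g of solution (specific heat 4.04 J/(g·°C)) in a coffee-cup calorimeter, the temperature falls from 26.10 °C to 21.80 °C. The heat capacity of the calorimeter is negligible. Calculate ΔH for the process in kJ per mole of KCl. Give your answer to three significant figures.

ΔH = 17.4 kJ/mol

|ΔT| = |21.80 − 26.10| = 4.30 °C
|q_surr| = (159.7 × 4.04) × 4.30 = 645.188 × 4.30 = 2774 J
n(KCl) = 11.9 / 74.55 = 0.1596 mol
Temperature fell, so q_rxn = +|q_surr| = 2.774 kJ
ΔH = q_rxn / n = 17.38 kJ/mol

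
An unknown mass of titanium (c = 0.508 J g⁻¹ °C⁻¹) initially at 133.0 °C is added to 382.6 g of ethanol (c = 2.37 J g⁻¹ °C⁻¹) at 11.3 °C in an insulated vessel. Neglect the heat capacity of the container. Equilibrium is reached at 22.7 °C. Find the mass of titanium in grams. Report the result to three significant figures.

q_gained = (382.6 × 2.37) × (22.7 − 11.3) = 10337 J
q_lost = m × 0.508 × (133.0 − 22.7) = 56.0324 m
m = 10337 / 56.0324 = 184 g

m = 184 g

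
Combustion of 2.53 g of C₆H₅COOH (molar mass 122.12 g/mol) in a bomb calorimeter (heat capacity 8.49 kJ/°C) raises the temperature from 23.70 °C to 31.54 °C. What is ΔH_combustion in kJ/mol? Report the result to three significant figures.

ΔT = 31.54 − 23.70 = 7.84 °C
q_cal = C_cal × ΔT = 8.49 × 7.84 = 66.5616 kJ
n = 2.53 / 122.12 = 0.02072 mol
q_rxn = −q_cal = -66.5616 kJ
ΔH = -66.5616 / 0.02072 = -3212 kJ/mol

ΔH = -3210 kJ/mol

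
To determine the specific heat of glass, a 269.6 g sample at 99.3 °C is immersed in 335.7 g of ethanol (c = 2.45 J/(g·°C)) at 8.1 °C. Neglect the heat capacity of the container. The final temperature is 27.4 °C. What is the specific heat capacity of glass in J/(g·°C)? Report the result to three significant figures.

c = 0.819 J/(g·°C)

q_gained = (335.7 × 2.45) × (27.4 − 8.1) = 15870 J
q_lost = 269.6 × c × (99.3 − 27.4) = 19384.24 c
Set equal: c = 15870 / 19384.24 = 0.819 J/(g·°C)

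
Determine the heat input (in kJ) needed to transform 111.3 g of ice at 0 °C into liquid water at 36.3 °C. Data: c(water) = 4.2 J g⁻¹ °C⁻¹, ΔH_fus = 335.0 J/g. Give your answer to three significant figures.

q1 (melt at 0 °C): 111.3 × 335.0 = 37286 J
q2 (heat water 0.0→36.3 °C): 111.3 × 4.2 × 36.3 = 16969 J
Total: 37286 + 16969 = 54255 J = 54.3 kJ

q = 54.3 kJ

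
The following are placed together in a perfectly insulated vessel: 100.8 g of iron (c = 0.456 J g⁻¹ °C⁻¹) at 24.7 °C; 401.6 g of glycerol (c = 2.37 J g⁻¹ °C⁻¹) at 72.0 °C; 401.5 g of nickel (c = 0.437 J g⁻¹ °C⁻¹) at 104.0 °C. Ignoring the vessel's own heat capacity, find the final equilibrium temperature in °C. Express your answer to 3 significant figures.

T_f = 74.9 °C

Σ mᵢcᵢ(T − Tᵢ) = 0  ⇒  T = Σ mᵢcᵢTᵢ / Σ mᵢcᵢ
Σ mᵢcᵢ = 100.8×0.456 + 401.6×2.37 + 401.5×0.437 = 1173.2123
Σ mᵢcᵢTᵢ = 45.9648×24.7 + 951.792×72.0 + 175.4555×104.0 = 87912
T = 87912 / 1173.2123 = 74.93 °C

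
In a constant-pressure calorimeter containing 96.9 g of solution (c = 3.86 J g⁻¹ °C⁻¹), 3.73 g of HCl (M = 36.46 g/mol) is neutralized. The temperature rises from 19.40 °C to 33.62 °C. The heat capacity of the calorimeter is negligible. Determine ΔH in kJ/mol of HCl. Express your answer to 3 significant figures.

ΔH = -52.0 kJ/mol

|ΔT| = |33.62 − 19.40| = 14.22 °C
|q_surr| = (96.9 × 3.86) × 14.22 = 374.034 × 14.22 = 5319 J
n(HCl) = 3.73 / 36.46 = 0.1023 mol
Temperature rose, so q_rxn = −|q_surr| = -5.319 kJ
ΔH = q_rxn / n = -51.99 kJ/mol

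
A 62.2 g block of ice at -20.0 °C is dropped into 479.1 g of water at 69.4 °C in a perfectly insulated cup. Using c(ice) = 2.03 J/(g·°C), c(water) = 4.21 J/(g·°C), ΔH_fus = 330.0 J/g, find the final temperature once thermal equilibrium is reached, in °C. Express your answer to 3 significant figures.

Heat to bring ice to 0 °C and melt it: q₁ = 62.2×2.03×20.0 + 62.2×330.0 = 23051 J
Heat the water can supply cooling to 0 °C: 479.1×4.21×69.4 = 139981 J > q₁, so all ice melts.
Energy balance: 479.1×4.21×(69.4 − T) = 23051 + 62.2×4.21×(T − 0)
2017.011(69.4 − T) = 23051 + 261.862 T
139981 − 23051 = 2278.873 T
T = 116930 / 2278.873 = 51.31 °C

T_f = 51.3 °C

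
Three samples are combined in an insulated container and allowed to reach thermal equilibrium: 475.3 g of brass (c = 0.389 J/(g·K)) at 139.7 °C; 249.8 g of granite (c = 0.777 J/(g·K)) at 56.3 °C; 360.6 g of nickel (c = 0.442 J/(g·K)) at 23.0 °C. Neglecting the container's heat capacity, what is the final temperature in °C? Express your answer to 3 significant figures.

Σ mᵢcᵢ(T − Tᵢ) = 0  ⇒  T = Σ mᵢcᵢTᵢ / Σ mᵢcᵢ
Σ mᵢcᵢ = 475.3×0.389 + 249.8×0.777 + 360.6×0.442 = 538.3715
Σ mᵢcᵢTᵢ = 184.8917×139.7 + 194.0946×56.3 + 159.3852×23.0 = 40423
T = 40423 / 538.3715 = 75.08 °C

T_f = 75.1 °C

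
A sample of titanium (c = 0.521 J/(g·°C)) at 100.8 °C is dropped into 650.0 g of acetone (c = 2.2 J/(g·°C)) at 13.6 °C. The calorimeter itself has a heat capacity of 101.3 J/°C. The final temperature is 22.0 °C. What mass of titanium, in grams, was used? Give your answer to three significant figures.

m = 313 g

q_gained = (650.0 × 2.2 + 101.3) × (22.0 − 13.6) = 12860 J
q_lost = m × 0.521 × (100.8 − 22.0) = 41.0548 m
m = 12860 / 41.0548 = 313 g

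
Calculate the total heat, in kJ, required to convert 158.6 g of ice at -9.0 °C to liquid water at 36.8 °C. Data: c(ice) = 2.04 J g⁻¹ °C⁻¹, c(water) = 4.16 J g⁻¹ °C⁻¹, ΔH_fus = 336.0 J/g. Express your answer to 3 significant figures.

q = 80.5 kJ

q1 (heat ice -9.0→0.0 °C): 158.6 × 2.04 × 9.0 = 2912 J
q2 (melt at 0 °C): 158.6 × 336.0 = 53290 J
q3 (heat water 0.0→36.8 °C): 158.6 × 4.16 × 36.8 = 24280 J
Total: 2912 + 53290 + 24280 = 80482 J = 80.5 kJ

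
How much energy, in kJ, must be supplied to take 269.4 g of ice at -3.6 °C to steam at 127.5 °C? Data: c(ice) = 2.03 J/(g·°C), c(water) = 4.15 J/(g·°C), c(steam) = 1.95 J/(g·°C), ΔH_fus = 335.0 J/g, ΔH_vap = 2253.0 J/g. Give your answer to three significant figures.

q1 (heat ice -3.6→0.0 °C): 269.4 × 2.03 × 3.6 = 1969 J
q2 (melt at 0 °C): 269.4 × 335.0 = 90249 J
q3 (heat water 0.0→100.0 °C): 269.4 × 4.15 × 100.0 = 111801 J
q4 (vaporize at 100 °C): 269.4 × 2253.0 = 606958 J
q5 (heat steam 100.0→127.5 °C): 269.4 × 1.95 × 27.5 = 14447 J
Total: 1969 + 90249 + 111801 + 606958 + 14447 = 825424 J = 825 kJ

q = 825 kJ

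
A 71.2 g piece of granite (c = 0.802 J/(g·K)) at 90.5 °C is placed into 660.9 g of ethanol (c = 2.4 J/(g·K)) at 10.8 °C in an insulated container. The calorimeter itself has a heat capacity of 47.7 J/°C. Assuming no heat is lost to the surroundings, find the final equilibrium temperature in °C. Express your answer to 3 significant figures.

T_f = 13.5 °C

Heat lost by granite = heat gained by ethanol + calorimeter.
(71.2)(0.802)(90.5 − T) = [(660.9)(2.4) + 47.7](T − 10.8)
57.1024 (90.5 − T) = 1633.86 (T − 10.8)
5167.8 − 57.1024 T = 1633.86 T − 17646
22813.8 = 1690.9624 T
T = 13.49 °C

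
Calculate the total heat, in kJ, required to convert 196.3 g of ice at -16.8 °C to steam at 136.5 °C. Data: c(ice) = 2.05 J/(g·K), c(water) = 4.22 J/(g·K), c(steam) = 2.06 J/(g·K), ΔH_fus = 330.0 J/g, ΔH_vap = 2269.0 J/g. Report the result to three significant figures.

q = 615 kJ

q1 (heat ice -16.8→0.0 °C): 196.3 × 2.05 × 16.8 = 6761 J
q2 (melt at 0 °C): 196.3 × 330.0 = 64779 J
q3 (heat water 0.0→100.0 °C): 196.3 × 4.22 × 100.0 = 82839 J
q4 (vaporize at 100 °C): 196.3 × 2269.0 = 445405 J
q5 (heat steam 100.0→136.5 °C): 196.3 × 2.06 × 36.5 = 14760 J
Total: 6761 + 64779 + 82839 + 445405 + 14760 = 614544 J = 615 kJ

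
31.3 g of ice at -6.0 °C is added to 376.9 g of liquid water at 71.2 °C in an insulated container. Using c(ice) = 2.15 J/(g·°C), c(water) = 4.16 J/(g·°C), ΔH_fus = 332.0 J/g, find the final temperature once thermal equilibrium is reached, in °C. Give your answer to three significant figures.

T_f = 59.4 °C

Heat to bring ice to 0 °C and melt it: q₁ = 31.3×2.15×6.0 + 31.3×332.0 = 10795 J
Heat the water can supply cooling to 0 °C: 376.9×4.16×71.2 = 111635 J > q₁, so all ice melts.
Energy balance: 376.9×4.16×(71.2 − T) = 10795 + 31.3×4.16×(T − 0)
1567.904(71.2 − T) = 10795 + 130.208 T
111635 − 10795 = 1698.112 T
T = 100840 / 1698.112 = 59.38 °C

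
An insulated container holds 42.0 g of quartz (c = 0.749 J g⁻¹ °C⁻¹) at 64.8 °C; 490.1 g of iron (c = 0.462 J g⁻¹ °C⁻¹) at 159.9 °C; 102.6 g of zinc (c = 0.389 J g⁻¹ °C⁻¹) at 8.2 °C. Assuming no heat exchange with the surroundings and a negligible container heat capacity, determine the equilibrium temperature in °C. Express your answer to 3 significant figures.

Σ mᵢcᵢ(T − Tᵢ) = 0  ⇒  T = Σ mᵢcᵢTᵢ / Σ mᵢcᵢ
Σ mᵢcᵢ = 42.0×0.749 + 490.1×0.462 + 102.6×0.389 = 297.7956
Σ mᵢcᵢTᵢ = 31.458×64.8 + 226.4262×159.9 + 39.9114×8.2 = 38571
T = 38571 / 297.7956 = 129.5 °C

T_f = 130 °C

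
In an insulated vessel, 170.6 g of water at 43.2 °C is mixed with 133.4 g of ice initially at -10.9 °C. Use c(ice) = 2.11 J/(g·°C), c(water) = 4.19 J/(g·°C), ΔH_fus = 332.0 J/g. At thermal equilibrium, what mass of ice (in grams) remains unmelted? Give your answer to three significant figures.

Heat to warm all ice to 0 °C: 133.4×2.11×10.9 = 3068.1 J
Heat released by water cooling to 0 °C: 170.6×4.19×43.2 = 30880 J
30880 J < 3068.1 + 133.4×332.0 = 47356.9 J, so not all ice melts; final T = 0 °C.
Heat left for melting: 30880 − 3068.1 = 27811.9 J
Mass melted = 27811.9 / 332.0 = 83.77 g
Ice remaining = 133.4 − 83.77 = 49.63 g

m_ice remaining = 49.6 g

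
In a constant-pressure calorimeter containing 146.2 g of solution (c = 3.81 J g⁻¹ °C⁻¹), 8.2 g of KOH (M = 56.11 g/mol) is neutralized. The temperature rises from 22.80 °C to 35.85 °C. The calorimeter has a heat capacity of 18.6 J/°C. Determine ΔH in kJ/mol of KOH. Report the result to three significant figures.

|ΔT| = |35.85 − 22.80| = 13.05 °C
|q_surr| = (146.2 × 3.81 + 18.6) × 13.05 = 575.622 × 13.05 = 7512 J
n(KOH) = 8.2 / 56.11 = 0.1461 mol
Temperature rose, so q_rxn = −|q_surr| = -7.512 kJ
ΔH = q_rxn / n = -51.42 kJ/mol

ΔH = -51.4 kJ/mol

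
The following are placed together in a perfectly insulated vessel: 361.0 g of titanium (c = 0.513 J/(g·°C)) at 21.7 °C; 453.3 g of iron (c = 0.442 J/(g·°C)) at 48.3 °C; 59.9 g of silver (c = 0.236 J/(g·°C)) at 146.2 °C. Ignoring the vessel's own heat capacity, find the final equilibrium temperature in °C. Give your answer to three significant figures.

T_f = 39.4 °C

Σ mᵢcᵢ(T − Tᵢ) = 0  ⇒  T = Σ mᵢcᵢTᵢ / Σ mᵢcᵢ
Σ mᵢcᵢ = 361.0×0.513 + 453.3×0.442 + 59.9×0.236 = 399.6880
Σ mᵢcᵢTᵢ = 185.193×21.7 + 200.3586×48.3 + 14.1364×146.2 = 15763
T = 15763 / 399.6880 = 39.44 °C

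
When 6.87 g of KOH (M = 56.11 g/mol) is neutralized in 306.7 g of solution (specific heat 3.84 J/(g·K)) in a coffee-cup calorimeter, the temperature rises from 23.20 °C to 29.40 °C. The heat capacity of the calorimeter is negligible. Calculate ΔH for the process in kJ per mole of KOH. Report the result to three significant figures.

ΔH = -59.6 kJ/mol

|ΔT| = |29.40 − 23.20| = 6.20 °C
|q_surr| = (306.7 × 3.84) × 6.20 = 1177.728 × 6.20 = 7301.9 J
n(KOH) = 6.87 / 56.11 = 0.12244 mol
Temperature rose, so q_rxn = −|q_surr| = -7.3019 kJ
ΔH = q_rxn / n = -59.64 kJ/mol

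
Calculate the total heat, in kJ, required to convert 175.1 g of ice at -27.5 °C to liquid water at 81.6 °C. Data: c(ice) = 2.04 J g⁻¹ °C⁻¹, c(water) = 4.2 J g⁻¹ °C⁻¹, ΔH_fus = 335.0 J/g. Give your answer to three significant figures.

q = 128 kJ

q1 (heat ice -27.5→0.0 °C): 175.1 × 2.04 × 27.5 = 9823 J
q2 (melt at 0 °C): 175.1 × 335.0 = 58659 J
q3 (heat water 0.0→81.6 °C): 175.1 × 4.2 × 81.6 = 60010 J
Total: 9823 + 58659 + 60010 = 128492 J = 128 kJ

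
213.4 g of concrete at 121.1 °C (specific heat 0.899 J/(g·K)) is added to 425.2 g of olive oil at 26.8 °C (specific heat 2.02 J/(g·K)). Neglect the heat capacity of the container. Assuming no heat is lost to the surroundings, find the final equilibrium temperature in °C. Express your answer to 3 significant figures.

T_f = 44.0 °C

Heat lost by concrete = heat gained by olive oil.
(213.4)(0.899)(121.1 − T) = (425.2)(2.02)(T − 26.8)
191.8466 (121.1 − T) = 858.904 (T − 26.8)
23233 − 191.8466 T = 858.904 T − 23019
46252 = 1050.7506 T
T = 44.02 °C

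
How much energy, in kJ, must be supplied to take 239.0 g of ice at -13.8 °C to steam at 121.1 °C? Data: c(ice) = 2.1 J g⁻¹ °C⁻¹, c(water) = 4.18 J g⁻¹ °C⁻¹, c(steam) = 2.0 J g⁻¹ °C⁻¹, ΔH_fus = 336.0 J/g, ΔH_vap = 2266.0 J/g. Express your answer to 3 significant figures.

q1 (heat ice -13.8→0.0 °C): 239.0 × 2.1 × 13.8 = 6926 J
q2 (melt at 0 °C): 239.0 × 336.0 = 80304 J
q3 (heat water 0.0→100.0 °C): 239.0 × 4.18 × 100.0 = 99902 J
q4 (vaporize at 100 °C): 239.0 × 2266.0 = 541574 J
q5 (heat steam 100.0→121.1 °C): 239.0 × 2.0 × 21.1 = 10086 J
Total: 6926 + 80304 + 99902 + 541574 + 10086 = 738792 J = 739 kJ

q = 739 kJ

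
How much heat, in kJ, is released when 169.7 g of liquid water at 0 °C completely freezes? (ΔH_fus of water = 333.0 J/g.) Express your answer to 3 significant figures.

q = m × ΔH_fus = 169.7 × 333.0 = 56510 J = 56.5 kJ

q = 56.5 kJ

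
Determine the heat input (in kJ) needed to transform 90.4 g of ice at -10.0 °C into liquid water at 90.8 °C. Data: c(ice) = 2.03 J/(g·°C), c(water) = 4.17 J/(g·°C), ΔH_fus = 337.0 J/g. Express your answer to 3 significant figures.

q1 (heat ice -10.0→0.0 °C): 90.4 × 2.03 × 10.0 = 1835 J
q2 (melt at 0 °C): 90.4 × 337.0 = 30465 J
q3 (heat water 0.0→90.8 °C): 90.4 × 4.17 × 90.8 = 34229 J
Total: 1835 + 30465 + 34229 = 66529 J = 66.5 kJ

q = 66.5 kJ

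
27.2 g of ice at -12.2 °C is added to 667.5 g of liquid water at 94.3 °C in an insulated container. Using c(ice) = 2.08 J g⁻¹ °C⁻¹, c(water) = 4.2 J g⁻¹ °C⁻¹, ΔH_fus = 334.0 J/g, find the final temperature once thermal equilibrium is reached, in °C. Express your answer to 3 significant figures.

T_f = 87.3 °C

Heat to bring ice to 0 °C and melt it: q₁ = 27.2×2.08×12.2 + 27.2×334.0 = 9775.0 J
Heat the water can supply cooling to 0 °C: 667.5×4.2×94.3 = 264370 J > q₁, so all ice melts.
Energy balance: 667.5×4.2×(94.3 − T) = 9775.0 + 27.2×4.2×(T − 0)
2803.5(94.3 − T) = 9775.0 + 114.24 T
264370 − 9775.0 = 2917.74 T
T = 254595.0 / 2917.74 = 87.26 °C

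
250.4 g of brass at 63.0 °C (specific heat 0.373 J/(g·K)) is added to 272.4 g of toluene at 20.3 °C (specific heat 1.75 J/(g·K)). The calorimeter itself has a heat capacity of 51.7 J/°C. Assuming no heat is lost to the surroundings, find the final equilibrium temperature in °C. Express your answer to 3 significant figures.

Heat lost by brass = heat gained by toluene + calorimeter.
(250.4)(0.373)(63.0 − T) = [(272.4)(1.75) + 51.7](T − 20.3)
93.3992 (63.0 − T) = 528.4 (T − 20.3)
5884.1 − 93.3992 T = 528.4 T − 10727
16611.1 = 621.7992 T
T = 26.71 °C

T_f = 26.7 °C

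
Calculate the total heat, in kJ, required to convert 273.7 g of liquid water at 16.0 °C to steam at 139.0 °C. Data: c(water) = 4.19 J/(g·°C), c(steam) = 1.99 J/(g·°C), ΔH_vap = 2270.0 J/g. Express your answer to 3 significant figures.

q = 739 kJ

q1 (heat water 16.0→100.0 °C): 273.7 × 4.19 × 84.0 = 96331 J
q2 (vaporize at 100 °C): 273.7 × 2270.0 = 621299 J
q3 (heat steam 100.0→139.0 °C): 273.7 × 1.99 × 39.0 = 21242 J
Total: 96331 + 621299 + 21242 = 738872 J = 739 kJ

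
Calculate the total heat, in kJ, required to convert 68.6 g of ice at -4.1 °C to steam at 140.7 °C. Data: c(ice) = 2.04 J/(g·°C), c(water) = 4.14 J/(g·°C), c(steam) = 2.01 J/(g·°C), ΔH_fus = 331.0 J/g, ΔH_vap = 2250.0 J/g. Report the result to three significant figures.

q1 (heat ice -4.1→0.0 °C): 68.6 × 2.04 × 4.1 = 574 J
q2 (melt at 0 °C): 68.6 × 331.0 = 22707 J
q3 (heat water 0.0→100.0 °C): 68.6 × 4.14 × 100.0 = 28400 J
q4 (vaporize at 100 °C): 68.6 × 2250.0 = 154350 J
q5 (heat steam 100.0→140.7 °C): 68.6 × 2.01 × 40.7 = 5612 J
Total: 574 + 22707 + 28400 + 154350 + 5612 = 211643 J = 212 kJ

q = 212 kJ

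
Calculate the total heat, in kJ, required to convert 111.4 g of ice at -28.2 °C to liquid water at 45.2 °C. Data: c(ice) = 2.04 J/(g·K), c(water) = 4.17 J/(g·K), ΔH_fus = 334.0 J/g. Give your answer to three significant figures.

q = 64.6 kJ

q1 (heat ice -28.2→0.0 °C): 111.4 × 2.04 × 28.2 = 6409 J
q2 (melt at 0 °C): 111.4 × 334.0 = 37208 J
q3 (heat water 0.0→45.2 °C): 111.4 × 4.17 × 45.2 = 20997 J
Total: 6409 + 37208 + 20997 = 64614 J = 64.6 kJ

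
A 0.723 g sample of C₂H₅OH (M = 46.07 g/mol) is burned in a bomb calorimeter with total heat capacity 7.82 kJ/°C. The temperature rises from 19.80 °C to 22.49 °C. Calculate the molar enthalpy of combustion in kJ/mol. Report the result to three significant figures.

ΔT = 22.49 − 19.80 = 2.69 °C
q_cal = C_cal × ΔT = 7.82 × 2.69 = 21.0358 kJ
n = 0.723 / 46.07 = 0.01569 mol
q_rxn = −q_cal = -21.0358 kJ
ΔH = -21.0358 / 0.01569 = -1341 kJ/mol

ΔH = -1340 kJ/mol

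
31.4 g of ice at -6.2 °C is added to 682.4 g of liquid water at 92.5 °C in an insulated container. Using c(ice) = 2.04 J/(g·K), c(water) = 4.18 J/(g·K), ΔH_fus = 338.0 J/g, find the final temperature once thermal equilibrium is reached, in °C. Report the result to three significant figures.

Heat to bring ice to 0 °C and melt it: q₁ = 31.4×2.04×6.2 + 31.4×338.0 = 11010 J
Heat the water can supply cooling to 0 °C: 682.4×4.18×92.5 = 263850 J > q₁, so all ice melts.
Energy balance: 682.4×4.18×(92.5 − T) = 11010 + 31.4×4.18×(T − 0)
2852.432(92.5 − T) = 11010 + 131.252 T
263850 − 11010 = 2983.684 T
T = 252840 / 2983.684 = 84.74 °C

T_f = 84.7 °C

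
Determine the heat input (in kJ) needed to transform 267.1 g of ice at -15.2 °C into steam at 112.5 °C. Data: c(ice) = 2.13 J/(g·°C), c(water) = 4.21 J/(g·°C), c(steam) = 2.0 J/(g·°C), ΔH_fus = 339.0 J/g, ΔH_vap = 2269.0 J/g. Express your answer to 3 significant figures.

q1 (heat ice -15.2→0.0 °C): 267.1 × 2.13 × 15.2 = 8648 J
q2 (melt at 0 °C): 267.1 × 339.0 = 90547 J
q3 (heat water 0.0→100.0 °C): 267.1 × 4.21 × 100.0 = 112449 J
q4 (vaporize at 100 °C): 267.1 × 2269.0 = 606050 J
q5 (heat steam 100.0→112.5 °C): 267.1 × 2.0 × 12.5 = 6678 J
Total: 8648 + 90547 + 112449 + 606050 + 6678 = 824372 J = 824 kJ

q = 824 kJ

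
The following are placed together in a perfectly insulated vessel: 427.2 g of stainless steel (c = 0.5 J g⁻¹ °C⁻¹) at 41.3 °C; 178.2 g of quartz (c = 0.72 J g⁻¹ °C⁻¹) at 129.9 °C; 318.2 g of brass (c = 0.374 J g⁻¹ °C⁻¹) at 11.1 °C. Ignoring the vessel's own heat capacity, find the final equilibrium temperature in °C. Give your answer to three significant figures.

T_f = 58.2 °C

Σ mᵢcᵢ(T − Tᵢ) = 0  ⇒  T = Σ mᵢcᵢTᵢ / Σ mᵢcᵢ
Σ mᵢcᵢ = 427.2×0.5 + 178.2×0.72 + 318.2×0.374 = 460.9108
Σ mᵢcᵢTᵢ = 213.6×41.3 + 128.304×129.9 + 119.0068×11.1 = 26809
T = 26809 / 460.9108 = 58.17 °C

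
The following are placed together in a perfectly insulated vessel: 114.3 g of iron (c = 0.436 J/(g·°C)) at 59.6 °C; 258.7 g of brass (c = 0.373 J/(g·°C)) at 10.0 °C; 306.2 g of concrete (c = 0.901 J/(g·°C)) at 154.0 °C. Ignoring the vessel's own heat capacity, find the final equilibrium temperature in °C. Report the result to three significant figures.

T_f = 110 °C

Σ mᵢcᵢ(T − Tᵢ) = 0  ⇒  T = Σ mᵢcᵢTᵢ / Σ mᵢcᵢ
Σ mᵢcᵢ = 114.3×0.436 + 258.7×0.373 + 306.2×0.901 = 422.2161
Σ mᵢcᵢTᵢ = 49.8348×59.6 + 96.4951×10.0 + 275.8862×154.0 = 46422
T = 46422 / 422.2161 = 109.9 °C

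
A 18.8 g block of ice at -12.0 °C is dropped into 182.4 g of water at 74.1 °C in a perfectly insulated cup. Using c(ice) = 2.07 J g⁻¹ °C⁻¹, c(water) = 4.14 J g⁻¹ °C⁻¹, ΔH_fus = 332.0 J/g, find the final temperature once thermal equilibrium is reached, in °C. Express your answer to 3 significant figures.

Heat to bring ice to 0 °C and melt it: q₁ = 18.8×2.07×12.0 + 18.8×332.0 = 6708.6 J
Heat the water can supply cooling to 0 °C: 182.4×4.14×74.1 = 55955.6 J > q₁, so all ice melts.
Energy balance: 182.4×4.14×(74.1 − T) = 6708.6 + 18.8×4.14×(T − 0)
755.136(74.1 − T) = 6708.6 + 77.832 T
55955.6 − 6708.6 = 832.968 T
T = 49247.0 / 832.968 = 59.12 °C

T_f = 59.1 °C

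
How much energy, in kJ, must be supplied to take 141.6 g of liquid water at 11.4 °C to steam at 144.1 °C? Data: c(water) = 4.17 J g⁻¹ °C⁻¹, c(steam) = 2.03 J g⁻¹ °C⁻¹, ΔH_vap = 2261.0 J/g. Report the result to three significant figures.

q = 385 kJ

q1 (heat water 11.4→100.0 °C): 141.6 × 4.17 × 88.6 = 52316 J
q2 (vaporize at 100 °C): 141.6 × 2261.0 = 320158 J
q3 (heat steam 100.0→144.1 °C): 141.6 × 2.03 × 44.1 = 12676 J
Total: 52316 + 320158 + 12676 = 385150 J = 385 kJ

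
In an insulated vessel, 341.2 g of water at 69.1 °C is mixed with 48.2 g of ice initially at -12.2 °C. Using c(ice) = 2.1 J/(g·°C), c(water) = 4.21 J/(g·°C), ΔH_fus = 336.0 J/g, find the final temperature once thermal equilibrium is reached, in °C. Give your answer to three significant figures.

Heat to bring ice to 0 °C and melt it: q₁ = 48.2×2.1×12.2 + 48.2×336.0 = 17430 J
Heat the water can supply cooling to 0 °C: 341.2×4.21×69.1 = 99258.8 J > q₁, so all ice melts.
Energy balance: 341.2×4.21×(69.1 − T) = 17430 + 48.2×4.21×(T − 0)
1436.452(69.1 − T) = 17430 + 202.922 T
99258.8 − 17430 = 1639.374 T
T = 81828.8 / 1639.374 = 49.91 °C

T_f = 49.9 °C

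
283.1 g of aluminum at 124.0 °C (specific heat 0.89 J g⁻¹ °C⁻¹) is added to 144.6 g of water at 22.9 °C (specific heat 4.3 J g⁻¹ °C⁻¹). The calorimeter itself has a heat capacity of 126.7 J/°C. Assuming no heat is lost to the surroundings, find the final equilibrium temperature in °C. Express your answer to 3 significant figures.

T_f = 48.4 °C

Heat lost by aluminum = heat gained by water + calorimeter.
(283.1)(0.89)(124.0 − T) = [(144.6)(4.3) + 126.7](T − 22.9)
251.959 (124.0 − T) = 748.48 (T − 22.9)
31243 − 251.959 T = 748.48 T − 17140
48383 = 1000.439 T
T = 48.36 °C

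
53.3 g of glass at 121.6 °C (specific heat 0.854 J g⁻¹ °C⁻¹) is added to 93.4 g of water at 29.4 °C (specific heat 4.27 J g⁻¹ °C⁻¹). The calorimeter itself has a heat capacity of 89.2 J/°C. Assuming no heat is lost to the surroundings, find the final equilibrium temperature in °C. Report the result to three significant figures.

T_f = 37.3 °C

Heat lost by glass = heat gained by water + calorimeter.
(53.3)(0.854)(121.6 − T) = [(93.4)(4.27) + 89.2](T − 29.4)
45.5182 (121.6 − T) = 488.018 (T − 29.4)
5535.0 − 45.5182 T = 488.018 T − 14348
19883.0 = 533.5362 T
T = 37.27 °C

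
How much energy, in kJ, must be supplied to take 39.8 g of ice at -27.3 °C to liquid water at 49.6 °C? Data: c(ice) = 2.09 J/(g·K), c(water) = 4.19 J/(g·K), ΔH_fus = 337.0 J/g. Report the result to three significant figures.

q = 24.0 kJ

q1 (heat ice -27.3→0.0 °C): 39.8 × 2.09 × 27.3 = 2271 J
q2 (melt at 0 °C): 39.8 × 337.0 = 13413 J
q3 (heat water 0.0→49.6 °C): 39.8 × 4.19 × 49.6 = 8271 J
Total: 2271 + 13413 + 8271 = 23955 J = 24.0 kJ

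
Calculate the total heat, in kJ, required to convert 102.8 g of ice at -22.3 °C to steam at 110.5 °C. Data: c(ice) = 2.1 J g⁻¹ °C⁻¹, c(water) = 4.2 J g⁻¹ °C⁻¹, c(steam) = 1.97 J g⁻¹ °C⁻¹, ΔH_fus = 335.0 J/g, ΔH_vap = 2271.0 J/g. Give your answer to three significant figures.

q = 318 kJ

q1 (heat ice -22.3→0.0 °C): 102.8 × 2.1 × 22.3 = 4814 J
q2 (melt at 0 °C): 102.8 × 335.0 = 34438 J
q3 (heat water 0.0→100.0 °C): 102.8 × 4.2 × 100.0 = 43176 J
q4 (vaporize at 100 °C): 102.8 × 2271.0 = 233459 J
q5 (heat steam 100.0→110.5 °C): 102.8 × 1.97 × 10.5 = 2126 J
Total: 4814 + 34438 + 43176 + 233459 + 2126 = 318013 J = 318 kJ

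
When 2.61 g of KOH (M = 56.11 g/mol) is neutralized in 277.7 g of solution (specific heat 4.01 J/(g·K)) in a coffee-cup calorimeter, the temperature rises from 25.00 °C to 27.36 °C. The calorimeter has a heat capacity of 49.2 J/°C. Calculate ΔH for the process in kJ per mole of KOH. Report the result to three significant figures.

|ΔT| = |27.36 − 25.00| = 2.36 °C
|q_surr| = (277.7 × 4.01 + 49.2) × 2.36 = 1162.777 × 2.36 = 2744 J
n(KOH) = 2.61 / 56.11 = 0.04652 mol
Temperature rose, so q_rxn = −|q_surr| = -2.744 kJ
ΔH = q_rxn / n = -58.99 kJ/mol

ΔH = -59.0 kJ/mol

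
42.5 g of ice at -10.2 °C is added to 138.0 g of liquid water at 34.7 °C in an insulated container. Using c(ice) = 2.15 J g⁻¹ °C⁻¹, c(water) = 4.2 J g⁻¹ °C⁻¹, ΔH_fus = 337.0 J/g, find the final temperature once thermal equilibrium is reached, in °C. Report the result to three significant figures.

Heat to bring ice to 0 °C and melt it: q₁ = 42.5×2.15×10.2 + 42.5×337.0 = 15255 J
Heat the water can supply cooling to 0 °C: 138.0×4.2×34.7 = 20112.1 J > q₁, so all ice melts.
Energy balance: 138.0×4.2×(34.7 − T) = 15255 + 42.5×4.2×(T − 0)
579.6(34.7 − T) = 15255 + 178.5 T
20112.1 − 15255 = 758.1 T
T = 4857.1 / 758.1 = 6.407 °C

T_f = 6.41 °C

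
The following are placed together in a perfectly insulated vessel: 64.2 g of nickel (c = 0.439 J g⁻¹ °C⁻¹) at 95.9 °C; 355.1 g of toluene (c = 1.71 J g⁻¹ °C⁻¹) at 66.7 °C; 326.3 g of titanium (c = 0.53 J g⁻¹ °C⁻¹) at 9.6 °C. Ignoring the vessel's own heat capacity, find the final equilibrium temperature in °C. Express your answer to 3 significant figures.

Σ mᵢcᵢ(T − Tᵢ) = 0  ⇒  T = Σ mᵢcᵢTᵢ / Σ mᵢcᵢ
Σ mᵢcᵢ = 64.2×0.439 + 355.1×1.71 + 326.3×0.53 = 808.3438
Σ mᵢcᵢTᵢ = 28.1838×95.9 + 607.221×66.7 + 172.939×9.6 = 44865
T = 44865 / 808.3438 = 55.50 °C

T_f = 55.5 °C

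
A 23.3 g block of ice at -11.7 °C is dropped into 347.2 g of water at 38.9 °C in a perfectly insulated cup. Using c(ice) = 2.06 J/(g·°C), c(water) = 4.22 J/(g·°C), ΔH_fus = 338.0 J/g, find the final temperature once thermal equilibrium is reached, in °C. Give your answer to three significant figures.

T_f = 31.1 °C

Heat to bring ice to 0 °C and melt it: q₁ = 23.3×2.06×11.7 + 23.3×338.0 = 8437.0 J
Heat the water can supply cooling to 0 °C: 347.2×4.22×38.9 = 56995.7 J > q₁, so all ice melts.
Energy balance: 347.2×4.22×(38.9 − T) = 8437.0 + 23.3×4.22×(T − 0)
1465.184(38.9 − T) = 8437.0 + 98.326 T
56995.7 − 8437.0 = 1563.510 T
T = 48558.7 / 1563.510 = 31.06 °C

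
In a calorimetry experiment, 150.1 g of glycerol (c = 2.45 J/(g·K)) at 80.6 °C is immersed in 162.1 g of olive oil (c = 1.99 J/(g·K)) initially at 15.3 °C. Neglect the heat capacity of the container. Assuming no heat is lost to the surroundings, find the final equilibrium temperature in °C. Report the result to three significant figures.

Heat lost by glycerol = heat gained by olive oil.
(150.1)(2.45)(80.6 − T) = (162.1)(1.99)(T − 15.3)
367.745 (80.6 − T) = 322.579 (T − 15.3)
29640 − 367.745 T = 322.579 T − 4935.5
34575.5 = 690.324 T
T = 50.09 °C

T_f = 50.1 °C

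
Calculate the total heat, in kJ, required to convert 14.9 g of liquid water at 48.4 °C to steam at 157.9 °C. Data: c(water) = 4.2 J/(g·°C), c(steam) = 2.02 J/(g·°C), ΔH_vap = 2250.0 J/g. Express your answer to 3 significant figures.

q1 (heat water 48.4→100.0 °C): 14.9 × 4.2 × 51.6 = 3229 J
q2 (vaporize at 100 °C): 14.9 × 2250.0 = 33525 J
q3 (heat steam 100.0→157.9 °C): 14.9 × 2.02 × 57.9 = 1743 J
Total: 3229 + 33525 + 1743 = 38497 J = 38.5 kJ

q = 38.5 kJ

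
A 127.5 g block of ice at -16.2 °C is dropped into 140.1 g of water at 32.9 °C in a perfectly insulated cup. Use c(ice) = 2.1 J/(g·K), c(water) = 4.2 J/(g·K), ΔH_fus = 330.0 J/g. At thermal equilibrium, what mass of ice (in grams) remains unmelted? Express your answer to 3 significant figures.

m_ice remaining = 82.0 g

Heat to warm all ice to 0 °C: 127.5×2.1×16.2 = 4337.6 J
Heat released by water cooling to 0 °C: 140.1×4.2×32.9 = 19359 J
19359 J < 4337.6 + 127.5×330.0 = 46412.6 J, so not all ice melts; final T = 0 °C.
Heat left for melting: 19359 − 4337.6 = 15021.4 J
Mass melted = 15021.4 / 330.0 = 45.52 g
Ice remaining = 127.5 − 45.52 = 81.98 g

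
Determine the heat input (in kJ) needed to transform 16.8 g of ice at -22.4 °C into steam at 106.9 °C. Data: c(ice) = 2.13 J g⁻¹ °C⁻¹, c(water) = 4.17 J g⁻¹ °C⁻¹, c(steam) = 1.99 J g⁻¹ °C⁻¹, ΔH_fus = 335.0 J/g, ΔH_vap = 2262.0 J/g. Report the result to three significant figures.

q = 51.7 kJ

q1 (heat ice -22.4→0.0 °C): 16.8 × 2.13 × 22.4 = 802 J
q2 (melt at 0 °C): 16.8 × 335.0 = 5628 J
q3 (heat water 0.0→100.0 °C): 16.8 × 4.17 × 100.0 = 7006 J
q4 (vaporize at 100 °C): 16.8 × 2262.0 = 38002 J
q5 (heat steam 100.0→106.9 °C): 16.8 × 1.99 × 6.9 = 231 J
Total: 802 + 5628 + 7006 + 38002 + 231 = 51669 J = 51.7 kJ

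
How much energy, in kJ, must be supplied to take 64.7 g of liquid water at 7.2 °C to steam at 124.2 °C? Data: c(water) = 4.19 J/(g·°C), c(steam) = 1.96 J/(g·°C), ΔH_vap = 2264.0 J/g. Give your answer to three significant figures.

q = 175 kJ

q1 (heat water 7.2→100.0 °C): 64.7 × 4.19 × 92.8 = 25157 J
q2 (vaporize at 100 °C): 64.7 × 2264.0 = 146481 J
q3 (heat steam 100.0→124.2 °C): 64.7 × 1.96 × 24.2 = 3069 J
Total: 25157 + 146481 + 3069 = 174707 J = 175 kJ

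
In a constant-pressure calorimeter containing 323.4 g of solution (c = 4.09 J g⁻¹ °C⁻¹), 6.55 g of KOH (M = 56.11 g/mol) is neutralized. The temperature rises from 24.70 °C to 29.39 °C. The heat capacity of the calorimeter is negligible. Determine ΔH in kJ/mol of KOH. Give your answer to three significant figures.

ΔH = -53.1 kJ/mol

|ΔT| = |29.39 − 24.70| = 4.69 °C
|q_surr| = (323.4 × 4.09) × 4.69 = 1322.706 × 4.69 = 6203.5 J
n(KOH) = 6.55 / 56.11 = 0.11673 mol
Temperature rose, so q_rxn = −|q_surr| = -6.2035 kJ
ΔH = q_rxn / n = -53.14 kJ/mol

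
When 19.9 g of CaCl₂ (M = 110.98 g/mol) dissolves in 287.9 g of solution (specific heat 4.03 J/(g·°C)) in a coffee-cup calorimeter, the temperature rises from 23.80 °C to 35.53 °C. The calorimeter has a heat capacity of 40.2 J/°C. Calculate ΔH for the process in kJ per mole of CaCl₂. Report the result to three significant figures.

ΔH = -78.5 kJ/mol

|ΔT| = |35.53 − 23.80| = 11.73 °C
|q_surr| = (287.9 × 4.03 + 40.2) × 11.73 = 1200.437 × 11.73 = 14080 J
n(CaCl₂) = 19.9 / 110.98 = 0.1793 mol
Temperature rose, so q_rxn = −|q_surr| = -14.08 kJ
ΔH = q_rxn / n = -78.53 kJ/mol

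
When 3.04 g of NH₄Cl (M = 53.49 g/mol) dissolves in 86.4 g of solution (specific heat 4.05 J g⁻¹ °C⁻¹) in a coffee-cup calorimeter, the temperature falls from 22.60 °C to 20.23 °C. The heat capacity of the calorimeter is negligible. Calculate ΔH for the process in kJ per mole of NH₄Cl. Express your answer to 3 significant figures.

|ΔT| = |20.23 − 22.60| = 2.37 °C
|q_surr| = (86.4 × 4.05) × 2.37 = 349.92 × 2.37 = 829.3 J
n(NH₄Cl) = 3.04 / 53.49 = 0.05683 mol
Temperature fell, so q_rxn = +|q_surr| = 0.8293 kJ
ΔH = q_rxn / n = 14.59 kJ/mol

ΔH = 14.6 kJ/mol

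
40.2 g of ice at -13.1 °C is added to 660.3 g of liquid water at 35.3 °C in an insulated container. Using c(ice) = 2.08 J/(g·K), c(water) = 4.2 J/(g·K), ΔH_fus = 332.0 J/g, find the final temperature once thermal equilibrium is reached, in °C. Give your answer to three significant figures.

T_f = 28.4 °C

Heat to bring ice to 0 °C and melt it: q₁ = 40.2×2.08×13.1 + 40.2×332.0 = 14442 J
Heat the water can supply cooling to 0 °C: 660.3×4.2×35.3 = 97896.1 J > q₁, so all ice melts.
Energy balance: 660.3×4.2×(35.3 − T) = 14442 + 40.2×4.2×(T − 0)
2773.26(35.3 − T) = 14442 + 168.84 T
97896.1 − 14442 = 2942.10 T
T = 83454.1 / 2942.10 = 28.37 °C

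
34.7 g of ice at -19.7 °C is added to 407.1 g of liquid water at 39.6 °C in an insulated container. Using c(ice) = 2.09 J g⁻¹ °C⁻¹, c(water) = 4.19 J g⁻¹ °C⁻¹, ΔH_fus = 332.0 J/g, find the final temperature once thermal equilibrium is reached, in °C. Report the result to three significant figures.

Heat to bring ice to 0 °C and melt it: q₁ = 34.7×2.09×19.7 + 34.7×332.0 = 12949 J
Heat the water can supply cooling to 0 °C: 407.1×4.19×39.6 = 67547.7 J > q₁, so all ice melts.
Energy balance: 407.1×4.19×(39.6 − T) = 12949 + 34.7×4.19×(T − 0)
1705.749(39.6 − T) = 12949 + 145.393 T
67547.7 − 12949 = 1851.142 T
T = 54598.7 / 1851.142 = 29.49 °C

T_f = 29.5 °C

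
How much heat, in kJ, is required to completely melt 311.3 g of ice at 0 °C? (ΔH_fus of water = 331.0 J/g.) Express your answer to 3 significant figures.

q = 103 kJ

q = m × ΔH_fus = 311.3 × 331.0 = 103000 J = 103 kJ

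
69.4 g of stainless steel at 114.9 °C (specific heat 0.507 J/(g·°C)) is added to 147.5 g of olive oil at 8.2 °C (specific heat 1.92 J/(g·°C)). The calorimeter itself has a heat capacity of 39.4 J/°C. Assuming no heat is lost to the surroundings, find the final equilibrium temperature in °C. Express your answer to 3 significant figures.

Heat lost by stainless steel = heat gained by olive oil + calorimeter.
(69.4)(0.507)(114.9 − T) = [(147.5)(1.92) + 39.4](T − 8.2)
35.1858 (114.9 − T) = 322.6 (T − 8.2)
4042.8 − 35.1858 T = 322.6 T − 2645.3
6688.1 = 357.7858 T
T = 18.69 °C

T_f = 18.7 °C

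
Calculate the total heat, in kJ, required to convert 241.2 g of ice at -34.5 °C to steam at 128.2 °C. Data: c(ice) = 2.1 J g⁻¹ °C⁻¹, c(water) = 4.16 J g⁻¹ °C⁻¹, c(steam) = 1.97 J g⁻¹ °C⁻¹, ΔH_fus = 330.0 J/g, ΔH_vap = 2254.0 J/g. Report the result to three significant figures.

q1 (heat ice -34.5→0.0 °C): 241.2 × 2.1 × 34.5 = 17475 J
q2 (melt at 0 °C): 241.2 × 330.0 = 79596 J
q3 (heat water 0.0→100.0 °C): 241.2 × 4.16 × 100.0 = 100339 J
q4 (vaporize at 100 °C): 241.2 × 2254.0 = 543665 J
q5 (heat steam 100.0→128.2 °C): 241.2 × 1.97 × 28.2 = 13400 J
Total: 17475 + 79596 + 100339 + 543665 + 13400 = 754475 J = 754 kJ

q = 754 kJ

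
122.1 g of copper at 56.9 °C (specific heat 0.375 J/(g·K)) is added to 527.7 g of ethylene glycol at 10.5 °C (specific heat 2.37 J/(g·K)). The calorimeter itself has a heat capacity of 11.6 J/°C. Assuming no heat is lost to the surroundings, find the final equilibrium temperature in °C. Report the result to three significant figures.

Heat lost by copper = heat gained by ethylene glycol + calorimeter.
(122.1)(0.375)(56.9 − T) = [(527.7)(2.37) + 11.6](T − 10.5)
45.7875 (56.9 − T) = 1262.249 (T − 10.5)
2605.3 − 45.7875 T = 1262.249 T − 13254
15859.3 = 1308.0365 T
T = 12.12 °C

T_f = 12.1 °C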